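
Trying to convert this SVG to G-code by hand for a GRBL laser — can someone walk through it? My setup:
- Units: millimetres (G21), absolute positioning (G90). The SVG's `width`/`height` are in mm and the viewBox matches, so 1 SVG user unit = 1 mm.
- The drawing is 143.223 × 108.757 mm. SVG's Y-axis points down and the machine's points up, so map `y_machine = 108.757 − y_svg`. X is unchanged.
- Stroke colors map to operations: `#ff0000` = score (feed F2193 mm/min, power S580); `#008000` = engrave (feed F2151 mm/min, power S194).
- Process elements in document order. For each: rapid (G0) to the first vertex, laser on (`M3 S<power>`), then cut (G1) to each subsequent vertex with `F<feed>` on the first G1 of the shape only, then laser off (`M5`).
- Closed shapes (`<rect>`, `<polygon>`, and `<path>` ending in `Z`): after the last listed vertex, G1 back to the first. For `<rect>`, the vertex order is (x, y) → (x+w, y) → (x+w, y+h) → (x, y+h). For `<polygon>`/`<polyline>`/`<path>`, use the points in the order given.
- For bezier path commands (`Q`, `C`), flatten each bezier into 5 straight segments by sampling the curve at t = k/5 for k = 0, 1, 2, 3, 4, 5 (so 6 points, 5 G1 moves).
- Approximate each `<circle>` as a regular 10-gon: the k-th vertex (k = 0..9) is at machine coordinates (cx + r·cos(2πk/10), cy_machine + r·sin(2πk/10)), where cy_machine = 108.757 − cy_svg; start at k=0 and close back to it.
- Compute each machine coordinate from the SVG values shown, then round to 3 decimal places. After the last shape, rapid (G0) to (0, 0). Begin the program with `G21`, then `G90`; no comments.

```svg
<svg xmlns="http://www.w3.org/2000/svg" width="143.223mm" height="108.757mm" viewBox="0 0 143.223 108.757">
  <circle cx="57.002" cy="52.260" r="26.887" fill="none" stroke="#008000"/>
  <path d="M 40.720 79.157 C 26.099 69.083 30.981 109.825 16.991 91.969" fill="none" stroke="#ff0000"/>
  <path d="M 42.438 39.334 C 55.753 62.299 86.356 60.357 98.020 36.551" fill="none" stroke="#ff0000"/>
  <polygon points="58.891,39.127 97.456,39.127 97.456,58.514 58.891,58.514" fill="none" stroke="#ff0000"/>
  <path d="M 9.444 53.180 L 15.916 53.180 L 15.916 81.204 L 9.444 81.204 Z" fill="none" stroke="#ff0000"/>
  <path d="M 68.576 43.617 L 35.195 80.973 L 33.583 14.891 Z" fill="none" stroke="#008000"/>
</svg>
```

G21
G90
G0 X83.889 Y56.497
M3 S194
G1 X78.754 Y72.301 F2151
G1 X65.311 Y82.068
G1 X48.693 Y82.068
G1 X35.250 Y72.301
G1 X30.115 Y56.497
G1 X35.250 Y40.693
G1 X48.693 Y30.926
G1 X65.311 Y30.926
G1 X78.754 Y40.693
G1 X83.889 Y56.497
M5
G0 X40.720 Y29.600
M3 S580
G1 X33.981 Y30.422 F2193
G1 X30.080 Y24.300
G1 X27.176 Y16.485
G1 X23.427 Y12.231
G1 X16.991 Y16.788
M5
G0 X42.438 Y69.423
M3 S580
G1 X52.212 Y58.608 F2193
G1 X64.396 Y53.626
G1 X77.251 Y54.328
G1 X89.039 Y60.570
G1 X98.020 Y72.206
M5
G0 X58.891 Y69.630
M3 S580
G1 X97.456 Y69.630 F2193
G1 X97.456 Y50.243
G1 X58.891 Y50.243
G1 X58.891 Y69.630
M5
G0 X9.444 Y55.577
M3 S580
G1 X15.916 Y55.577 F2193
G1 X15.916 Y27.553
G1 X9.444 Y27.553
G1 X9.444 Y55.577
M5
G0 X68.576 Y65.140
M3 S194
G1 X35.195 Y27.784 F2151
G1 X33.583 Y93.866
G1 X68.576 Y65.140
M5
G0 X0.000 Y0.000

Since the viewBox matches the mm dimensions, user units are millimetres directly. The only transform is the Y-flip y_m = 108.757 − y_svg.

Shape 1 is a circle drawn with `<circle>`. Its stroke #008000 means engrave at S194, F2151. After flipping Y the toolpath is (83.889,56.497) → (78.754,72.301) → (65.311,82.068) → (48.693,82.068) → (35.250,72.301) → (30.115,56.497) → (35.250,40.693) → (48.693,30.926) → (65.311,30.926) → (78.754,40.693) → (83.889,56.497), returning to the start.

Shape 2 is a cubic bezier drawn with `<path>`. Its stroke #ff0000 means score at S580, F2193. After flipping Y the toolpath is (40.720,29.600) → (33.981,30.422) → (30.080,24.300) → (27.176,16.485) → (23.427,12.231) → (16.991,16.788).

Shape 3 is a cubic bezier drawn with `<path>`. Its stroke #ff0000 means score at S580, F2193. After flipping Y the toolpath is (42.438,69.423) → (52.212,58.608) → (64.396,53.626) → (77.251,54.328) → (89.039,60.570) → (98.020,72.206).

Shape 4 is a rectangle drawn with `<polygon>`. Its stroke #ff0000 means score at S580, F2193. After flipping Y the toolpath is (58.891,69.630) → (97.456,69.630) → (97.456,50.243) → (58.891,50.243) → (58.891,69.630), returning to the start.

Shape 5 is a rectangle drawn with `<path>`. Its stroke #ff0000 means score at S580, F2193. After flipping Y the toolpath is (9.444,55.577) → (15.916,55.577) → (15.916,27.553) → (9.444,27.553) → (9.444,55.577), returning to the start.

Shape 6 is a closed polygon drawn with `<path>`. Its stroke #008000 means engrave at S194, F2151. After flipping Y the toolpath is (68.576,65.140) → (35.195,27.784) → (33.583,93.866) → (68.576,65.140), returning to the start.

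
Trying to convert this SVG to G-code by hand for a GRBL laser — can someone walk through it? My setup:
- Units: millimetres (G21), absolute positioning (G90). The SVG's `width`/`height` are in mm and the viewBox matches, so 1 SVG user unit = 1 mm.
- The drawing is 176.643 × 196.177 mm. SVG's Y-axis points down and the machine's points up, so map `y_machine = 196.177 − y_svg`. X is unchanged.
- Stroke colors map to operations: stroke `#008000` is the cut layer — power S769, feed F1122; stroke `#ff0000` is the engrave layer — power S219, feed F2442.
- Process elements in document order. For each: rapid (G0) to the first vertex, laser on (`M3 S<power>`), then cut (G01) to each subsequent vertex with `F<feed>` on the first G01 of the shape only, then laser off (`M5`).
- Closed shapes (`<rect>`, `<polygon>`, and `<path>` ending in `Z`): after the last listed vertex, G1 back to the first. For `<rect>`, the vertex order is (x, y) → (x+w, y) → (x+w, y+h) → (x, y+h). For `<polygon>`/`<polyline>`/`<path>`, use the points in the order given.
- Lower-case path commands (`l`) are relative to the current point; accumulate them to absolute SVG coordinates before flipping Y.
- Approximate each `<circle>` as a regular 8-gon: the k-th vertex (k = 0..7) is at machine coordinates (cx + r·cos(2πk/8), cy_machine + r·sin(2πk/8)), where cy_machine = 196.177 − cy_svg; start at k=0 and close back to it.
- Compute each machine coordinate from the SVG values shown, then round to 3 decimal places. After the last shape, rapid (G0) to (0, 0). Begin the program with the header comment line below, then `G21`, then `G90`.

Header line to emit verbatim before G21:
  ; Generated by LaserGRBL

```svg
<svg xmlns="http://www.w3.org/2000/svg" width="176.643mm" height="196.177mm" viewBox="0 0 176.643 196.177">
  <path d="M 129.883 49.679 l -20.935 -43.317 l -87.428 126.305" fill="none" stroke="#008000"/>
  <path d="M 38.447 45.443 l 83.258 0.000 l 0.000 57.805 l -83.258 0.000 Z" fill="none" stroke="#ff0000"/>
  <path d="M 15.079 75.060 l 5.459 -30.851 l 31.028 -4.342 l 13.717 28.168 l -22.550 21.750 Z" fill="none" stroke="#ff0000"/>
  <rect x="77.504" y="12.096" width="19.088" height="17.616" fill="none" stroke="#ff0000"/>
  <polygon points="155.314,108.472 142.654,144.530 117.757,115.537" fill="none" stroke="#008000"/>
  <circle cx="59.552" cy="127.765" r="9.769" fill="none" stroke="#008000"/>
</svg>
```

Since the viewBox matches the mm dimensions, user units are millimetres directly. The only transform is the Y-flip y_m = 196.177 − y_svg.

Shape 1 is a open polyline drawn with `<path>`. Its stroke #008000 means cut at S769, F1122. After flipping Y the toolpath is (129.883,146.498) → (108.948,189.815) → (21.520,63.510).

Shape 2 is a rectangle drawn with `<path>`. Its stroke #ff0000 means engrave at S219, F2442. After flipping Y the toolpath is (38.447,150.734) → (121.705,150.734) → (121.705,92.929) → (38.447,92.929) → (38.447,150.734), returning to the start.

Shape 3 is a regular polygon drawn with `<path>`. Its stroke #ff0000 means engrave at S219, F2442. After flipping Y the toolpath is (15.079,121.117) → (20.538,151.968) → (51.566,156.310) → (65.283,128.142) → (42.733,106.392) → (15.079,121.117), returning to the start.

Shape 4 is a rectangle drawn with `<rect>`. Its stroke #ff0000 means engrave at S219, F2442. After flipping Y the toolpath is (77.504,184.081) → (96.592,184.081) → (96.592,166.465) → (77.504,166.465) → (77.504,184.081), returning to the start.

Shape 5 is a regular polygon drawn with `<polygon>`. Its stroke #008000 means cut at S769, F1122. After flipping Y the toolpath is (155.314,87.705) → (142.654,51.647) → (117.757,80.640) → (155.314,87.705), returning to the start.

Shape 6 is a circle drawn with `<circle>`. Its stroke #008000 means cut at S769, F1122. After flipping Y the toolpath is (69.321,68.412) → (66.460,75.320) → (59.552,78.181) → (52.644,75.320) → (49.783,68.412) → (52.644,61.504) → (59.552,58.643) → (66.460,61.504) → (69.321,68.412), returning to the start.

; Generated by LaserGRBL
G21
G90
G0 X129.883 Y146.498
M3 S769
G01 X108.948 Y189.815 F1122
G01 X21.520 Y63.510
M5
G0 X38.447 Y150.734
M3 S219
G01 X121.705 Y150.734 F2442
G01 X121.705 Y92.929
G01 X38.447 Y92.929
G01 X38.447 Y150.734
M5
G0 X15.079 Y121.117
M3 S219
G01 X20.538 Y151.968 F2442
G01 X51.566 Y156.310
G01 X65.283 Y128.142
G01 X42.733 Y106.392
G01 X15.079 Y121.117
M5
G0 X77.504 Y184.081
M3 S219
G01 X96.592 Y184.081 F2442
G01 X96.592 Y166.465
G01 X77.504 Y166.465
G01 X77.504 Y184.081
M5
G0 X155.314 Y87.705
M3 S769
G01 X142.654 Y51.647 F1122
G01 X117.757 Y80.640
G01 X155.314 Y87.705
M5
G0 X69.321 Y68.412
M3 S769
G01 X66.460 Y75.320 F1122
G01 X59.552 Y78.181
G01 X52.644 Y75.320
G01 X49.783 Y68.412
G01 X52.644 Y61.504
G01 X59.552 Y58.643
G01 X66.460 Y61.504
G01 X69.321 Y68.412
M5
G0 X0.000 Y0.000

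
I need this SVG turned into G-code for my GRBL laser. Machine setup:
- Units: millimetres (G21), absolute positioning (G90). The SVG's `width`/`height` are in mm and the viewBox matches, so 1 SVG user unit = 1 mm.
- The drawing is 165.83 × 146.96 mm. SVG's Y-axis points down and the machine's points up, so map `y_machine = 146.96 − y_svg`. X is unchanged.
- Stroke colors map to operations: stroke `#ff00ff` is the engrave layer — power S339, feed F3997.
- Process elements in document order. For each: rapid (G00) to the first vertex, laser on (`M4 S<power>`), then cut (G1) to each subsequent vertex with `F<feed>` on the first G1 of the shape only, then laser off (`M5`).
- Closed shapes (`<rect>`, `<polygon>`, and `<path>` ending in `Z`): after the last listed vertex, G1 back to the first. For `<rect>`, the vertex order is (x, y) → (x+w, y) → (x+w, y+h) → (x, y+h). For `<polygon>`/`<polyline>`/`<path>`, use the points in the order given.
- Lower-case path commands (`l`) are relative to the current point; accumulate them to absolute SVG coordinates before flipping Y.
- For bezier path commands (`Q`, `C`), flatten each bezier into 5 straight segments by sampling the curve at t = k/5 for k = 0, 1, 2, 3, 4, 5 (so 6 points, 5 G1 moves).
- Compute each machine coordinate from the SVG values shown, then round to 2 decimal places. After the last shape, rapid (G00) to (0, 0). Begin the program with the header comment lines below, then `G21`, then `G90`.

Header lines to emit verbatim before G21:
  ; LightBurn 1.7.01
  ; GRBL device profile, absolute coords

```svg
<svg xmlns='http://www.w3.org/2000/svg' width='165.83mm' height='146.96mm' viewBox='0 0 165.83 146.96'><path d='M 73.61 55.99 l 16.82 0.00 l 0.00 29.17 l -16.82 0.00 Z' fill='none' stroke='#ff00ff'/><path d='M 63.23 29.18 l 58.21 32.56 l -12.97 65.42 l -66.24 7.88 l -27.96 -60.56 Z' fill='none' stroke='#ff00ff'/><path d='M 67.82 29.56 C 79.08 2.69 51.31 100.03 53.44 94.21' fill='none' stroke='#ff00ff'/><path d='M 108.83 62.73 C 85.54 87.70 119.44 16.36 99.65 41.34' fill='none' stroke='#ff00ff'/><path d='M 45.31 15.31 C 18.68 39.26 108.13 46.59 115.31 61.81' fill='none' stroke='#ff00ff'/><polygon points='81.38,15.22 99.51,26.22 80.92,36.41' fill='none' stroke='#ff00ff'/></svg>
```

; LightBurn 1.7.01
; GRBL device profile, absolute coords
G21
G90
G00 X73.61 Y90.97
M4 S339
G1 X90.43 Y90.97 F3997
G1 X90.43 Y61.80
G1 X73.61 Y61.80
G1 X73.61 Y90.97
M5
G00 X63.23 Y117.78
M4 S339
G1 X121.44 Y85.22 F3997
G1 X108.47 Y19.80
G1 X42.23 Y11.92
G1 X14.27 Y72.48
G1 X63.23 Y117.78
M5
G00 X67.82 Y117.40
M4 S339
G1 X70.44 Y120.44 F3997
G1 X67.01 Y104.57
G1 X60.82 Y80.73
G1 X55.20 Y59.82
G1 X53.44 Y52.75
M5
G00 X108.83 Y84.23
M4 S339
G1 X100.83 Y79.26 F3997
G1 X101.24 Y88.17
G1 X104.72 Y101.69
G1 X105.97 Y110.59
G1 X99.65 Y105.62
M5
G00 X45.31 Y131.65
M4 S339
G1 X41.67 Y119.08 F3997
G1 X56.38 Y109.32
G1 X79.90 Y101.20
G1 X102.72 Y93.53
G1 X115.31 Y85.15
M5
G00 X81.38 Y131.74
M4 S339
G1 X99.51 Y120.74 F3997
G1 X80.92 Y110.55
G1 X81.38 Y131.74
M5
G00 X0.00 Y0.00

viewBox `0 0 165.83 146.96` with mm width/height → 1 unit = 1 mm. Flip: y_m = 146.96 − y_svg.

**Shape 1** — `<path>` rectangle, stroke `#ff00ff` → engrave (S339, F3997). Machine vertices: (73.61,90.97) → (90.43,90.97) → (90.43,61.80) → (73.61,61.80) → (73.61,90.97). Closed: final G1 returns to the first vertex.

**Shape 2** — `<path>` regular polygon, stroke `#ff00ff` → engrave (S339, F3997). Machine vertices: (63.23,117.78) → (121.44,85.22) → (108.47,19.80) → (42.23,11.92) → (14.27,72.48) → (63.23,117.78). Closed: final G1 returns to the first vertex.

**Shape 3** — `<path>` cubic bezier, stroke `#ff00ff` → engrave (S339, F3997). Control points (SVG): P0=(67.82,29.56), P1=(79.08,2.69), P2=(51.31,100.03), P3=(53.44,94.21); sampled at t=k/5. Machine vertices: (67.82,117.40) → (70.44,120.44) → (67.01,104.57) → (60.82,80.73) → (55.20,59.82) → (53.44,52.75). Open path.

**Shape 4** — `<path>` cubic bezier, stroke `#ff00ff` → engrave (S339, F3997). Control points (SVG): P0=(108.83,62.73), P1=(85.54,87.70), P2=(119.44,16.36), P3=(99.65,41.34); sampled at t=k/5. Machine vertices: (108.83,84.23) → (100.83,79.26) → (101.24,88.17) → (104.72,101.69) → (105.97,110.59) → (99.65,105.62). Open path.

**Shape 5** — `<path>` cubic bezier, stroke `#ff00ff` → engrave (S339, F3997). Control points (SVG): P0=(45.31,15.31), P1=(18.68,39.26), P2=(108.13,46.59), P3=(115.31,61.81); sampled at t=k/5. Machine vertices: (45.31,131.65) → (41.67,119.08) → (56.38,109.32) → (79.90,101.20) → (102.72,93.53) → (115.31,85.15). Open path.

**Shape 6** — `<polygon>` regular polygon, stroke `#ff00ff` → engrave (S339, F3997). Machine vertices: (81.38,131.74) → (99.51,120.74) → (80.92,110.55) → (81.38,131.74). Closed: final G1 returns to the first vertex.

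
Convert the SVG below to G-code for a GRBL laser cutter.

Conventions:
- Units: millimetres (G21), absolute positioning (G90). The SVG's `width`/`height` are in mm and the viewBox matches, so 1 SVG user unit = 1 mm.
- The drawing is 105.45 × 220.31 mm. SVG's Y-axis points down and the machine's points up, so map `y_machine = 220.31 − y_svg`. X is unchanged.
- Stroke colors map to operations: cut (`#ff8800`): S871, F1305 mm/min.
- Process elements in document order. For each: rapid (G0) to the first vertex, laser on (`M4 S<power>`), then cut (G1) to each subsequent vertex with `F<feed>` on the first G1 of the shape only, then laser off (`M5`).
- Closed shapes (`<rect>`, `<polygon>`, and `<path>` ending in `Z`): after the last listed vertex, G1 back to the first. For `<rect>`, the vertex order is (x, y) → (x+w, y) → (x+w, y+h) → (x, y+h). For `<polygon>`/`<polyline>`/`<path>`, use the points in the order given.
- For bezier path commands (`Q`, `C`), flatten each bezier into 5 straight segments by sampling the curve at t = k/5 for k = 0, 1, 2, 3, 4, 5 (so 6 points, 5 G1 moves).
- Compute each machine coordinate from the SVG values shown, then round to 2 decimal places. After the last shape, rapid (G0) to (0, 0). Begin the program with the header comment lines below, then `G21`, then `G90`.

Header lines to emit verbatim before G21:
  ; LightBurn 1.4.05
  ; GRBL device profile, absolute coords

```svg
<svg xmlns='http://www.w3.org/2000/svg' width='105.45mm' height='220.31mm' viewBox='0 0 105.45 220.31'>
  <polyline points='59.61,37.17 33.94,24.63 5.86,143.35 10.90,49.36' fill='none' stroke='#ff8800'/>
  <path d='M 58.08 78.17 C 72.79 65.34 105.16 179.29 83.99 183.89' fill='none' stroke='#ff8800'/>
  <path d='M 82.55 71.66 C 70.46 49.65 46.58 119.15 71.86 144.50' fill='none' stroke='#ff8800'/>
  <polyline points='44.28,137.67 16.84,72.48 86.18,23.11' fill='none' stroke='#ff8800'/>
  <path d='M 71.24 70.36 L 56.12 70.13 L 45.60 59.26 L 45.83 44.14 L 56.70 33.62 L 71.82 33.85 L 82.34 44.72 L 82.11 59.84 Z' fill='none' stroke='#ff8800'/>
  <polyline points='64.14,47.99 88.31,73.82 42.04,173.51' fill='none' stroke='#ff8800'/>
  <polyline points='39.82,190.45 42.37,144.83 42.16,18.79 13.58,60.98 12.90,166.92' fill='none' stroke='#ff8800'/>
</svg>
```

; LightBurn 1.4.05
; GRBL device profile, absolute coords
G21
G90
G0 X59.61 Y183.14
M4 S871
G1 X33.94 Y195.68 F1305
G1 X5.86 Y76.96
G1 X10.90 Y170.95
M5
G0 X58.08 Y142.14
M4 S871
G1 X68.46 Y136.51 F1305
G1 X79.65 Y111.79
G1 X88.25 Y79.32
G1 X90.84 Y50.41
G1 X83.99 Y36.42
M5
G0 X82.55 Y148.65
M4 S871
G1 X74.37 Y151.96 F1305
G1 X66.28 Y139.82
G1 X61.22 Y118.74
G1 X62.10 Y95.23
G1 X71.86 Y75.81
M5
G0 X44.28 Y82.64
M4 S871
G1 X16.84 Y147.83 F1305
G1 X86.18 Y197.20
M5
G0 X71.24 Y149.95
M4 S871
G1 X56.12 Y150.18 F1305
G1 X45.60 Y161.05
G1 X45.83 Y176.17
G1 X56.70 Y186.69
G1 X71.82 Y186.46
G1 X82.34 Y175.59
G1 X82.11 Y160.47
G1 X71.24 Y149.95
M5
G0 X64.14 Y172.32
M4 S871
G1 X88.31 Y146.49 F1305
G1 X42.04 Y46.80
M5
G0 X39.82 Y29.86
M4 S871
G1 X42.37 Y75.48 F1305
G1 X42.16 Y201.52
G1 X13.58 Y159.33
G1 X12.90 Y53.39
M5
G0 X0.00 Y0.00

1 u = 1 mm; y_m = 220.31 − y.

[1] `<polyline>` open polyline, #ff8800→cut S871 F1305: (59.61,183.14) → (33.94,195.68) → (5.86,76.96) → (10.90,170.95)

[2] `<path>` cubic bezier, #ff8800→cut S871 F1305: (58.08,142.14) → (68.46,136.51) → (79.65,111.79) → (88.25,79.32) → (90.84,50.41) → (83.99,36.42)

[3] `<path>` cubic bezier, #ff8800→cut S871 F1305: (82.55,148.65) → (74.37,151.96) → (66.28,139.82) → (61.22,118.74) → (62.10,95.23) → (71.86,75.81)

[4] `<polyline>` open polyline, #ff8800→cut S871 F1305: (44.28,82.64) → (16.84,147.83) → (86.18,197.20)

[5] `<path>` regular polygon, #ff8800→cut S871 F1305: (71.24,149.95) → (56.12,150.18) → (45.60,161.05) → (45.83,176.17) → (56.70,186.69) → (71.82,186.46) → (82.34,175.59) → (82.11,160.47) → (71.24,149.95) (closed)

[6] `<polyline>` open polyline, #ff8800→cut S871 F1305: (64.14,172.32) → (88.31,146.49) → (42.04,46.80)

[7] `<polyline>` open polyline, #ff8800→cut S871 F1305: (39.82,29.86) → (42.37,75.48) → (42.16,201.52) → (13.58,159.33) → (12.90,53.39)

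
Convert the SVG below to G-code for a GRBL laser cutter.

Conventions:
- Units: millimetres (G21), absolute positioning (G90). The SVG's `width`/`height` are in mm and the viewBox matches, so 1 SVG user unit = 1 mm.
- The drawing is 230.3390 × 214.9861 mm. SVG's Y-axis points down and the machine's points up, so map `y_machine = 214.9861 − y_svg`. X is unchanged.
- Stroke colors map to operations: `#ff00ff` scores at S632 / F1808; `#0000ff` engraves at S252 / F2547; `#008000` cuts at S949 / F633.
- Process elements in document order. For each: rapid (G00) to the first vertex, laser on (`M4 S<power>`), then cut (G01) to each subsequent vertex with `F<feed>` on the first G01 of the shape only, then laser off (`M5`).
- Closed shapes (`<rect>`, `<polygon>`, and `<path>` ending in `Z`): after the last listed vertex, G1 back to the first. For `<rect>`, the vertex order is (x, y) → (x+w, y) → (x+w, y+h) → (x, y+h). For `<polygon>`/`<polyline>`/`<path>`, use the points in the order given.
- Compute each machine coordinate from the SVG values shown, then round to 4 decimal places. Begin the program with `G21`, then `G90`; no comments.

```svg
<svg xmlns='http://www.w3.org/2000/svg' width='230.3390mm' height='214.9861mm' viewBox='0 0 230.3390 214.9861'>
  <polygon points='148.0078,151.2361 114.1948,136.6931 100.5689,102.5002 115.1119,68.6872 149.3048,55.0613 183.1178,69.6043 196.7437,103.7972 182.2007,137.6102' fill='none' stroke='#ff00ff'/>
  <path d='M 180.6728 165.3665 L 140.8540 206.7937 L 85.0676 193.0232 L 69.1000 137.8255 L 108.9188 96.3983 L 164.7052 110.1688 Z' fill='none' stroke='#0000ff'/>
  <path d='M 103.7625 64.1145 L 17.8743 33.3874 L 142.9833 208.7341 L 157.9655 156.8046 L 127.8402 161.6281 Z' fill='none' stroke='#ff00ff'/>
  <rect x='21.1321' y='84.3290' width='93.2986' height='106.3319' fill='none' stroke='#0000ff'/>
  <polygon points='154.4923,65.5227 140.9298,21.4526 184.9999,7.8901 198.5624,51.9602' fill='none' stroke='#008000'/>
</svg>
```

1 u = 1 mm; y_m = 214.9861 − y.

[1] `<polygon>` regular polygon, #ff00ff→score S632 F1808: (148.0078,63.7500) → (114.1948,78.2930) → (100.5689,112.4859) → (115.1119,146.2989) → (149.3048,159.9248) → (183.1178,145.3818) → (196.7437,111.1889) → (182.2007,77.3759) → (148.0078,63.7500) (closed)

[2] `<path>` regular polygon, #0000ff→engrave S252 F2547: (180.6728,49.6196) → (140.8540,8.1924) → (85.0676,21.9629) → (69.1000,77.1606) → (108.9188,118.5878) → (164.7052,104.8173) → (180.6728,49.6196) (closed)

[3] `<path>` closed polygon, #ff00ff→score S632 F1808: (103.7625,150.8716) → (17.8743,181.5987) → (142.9833,6.2520) → (157.9655,58.1815) → (127.8402,53.3580) → (103.7625,150.8716) (closed)

[4] `<rect>` rectangle, #0000ff→engrave S252 F2547: (21.1321,130.6571) → (114.4307,130.6571) → (114.4307,24.3252) → (21.1321,24.3252) → (21.1321,130.6571) (closed)

[5] `<polygon>` regular polygon, #008000→cut S949 F633: (154.4923,149.4634) → (140.9298,193.5335) → (184.9999,207.0960) → (198.5624,163.0259) → (154.4923,149.4634) (closed)

G21
G90
G00 X148.0078 Y63.7500
M4 S632
G01 X114.1948 Y78.2930 F1808
G01 X100.5689 Y112.4859
G01 X115.1119 Y146.2989
G01 X149.3048 Y159.9248
G01 X183.1178 Y145.3818
G01 X196.7437 Y111.1889
G01 X182.2007 Y77.3759
G01 X148.0078 Y63.7500
M5
G00 X180.6728 Y49.6196
M4 S252
G01 X140.8540 Y8.1924 F2547
G01 X85.0676 Y21.9629
G01 X69.1000 Y77.1606
G01 X108.9188 Y118.5878
G01 X164.7052 Y104.8173
G01 X180.6728 Y49.6196
M5
G00 X103.7625 Y150.8716
M4 S632
G01 X17.8743 Y181.5987 F1808
G01 X142.9833 Y6.2520
G01 X157.9655 Y58.1815
G01 X127.8402 Y53.3580
G01 X103.7625 Y150.8716
M5
G00 X21.1321 Y130.6571
M4 S252
G01 X114.4307 Y130.6571 F2547
G01 X114.4307 Y24.3252
G01 X21.1321 Y24.3252
G01 X21.1321 Y130.6571
M5
G00 X154.4923 Y149.4634
M4 S949
G01 X140.9298 Y193.5335 F633
G01 X184.9999 Y207.0960
G01 X198.5624 Y163.0259
G01 X154.4923 Y149.4634
M5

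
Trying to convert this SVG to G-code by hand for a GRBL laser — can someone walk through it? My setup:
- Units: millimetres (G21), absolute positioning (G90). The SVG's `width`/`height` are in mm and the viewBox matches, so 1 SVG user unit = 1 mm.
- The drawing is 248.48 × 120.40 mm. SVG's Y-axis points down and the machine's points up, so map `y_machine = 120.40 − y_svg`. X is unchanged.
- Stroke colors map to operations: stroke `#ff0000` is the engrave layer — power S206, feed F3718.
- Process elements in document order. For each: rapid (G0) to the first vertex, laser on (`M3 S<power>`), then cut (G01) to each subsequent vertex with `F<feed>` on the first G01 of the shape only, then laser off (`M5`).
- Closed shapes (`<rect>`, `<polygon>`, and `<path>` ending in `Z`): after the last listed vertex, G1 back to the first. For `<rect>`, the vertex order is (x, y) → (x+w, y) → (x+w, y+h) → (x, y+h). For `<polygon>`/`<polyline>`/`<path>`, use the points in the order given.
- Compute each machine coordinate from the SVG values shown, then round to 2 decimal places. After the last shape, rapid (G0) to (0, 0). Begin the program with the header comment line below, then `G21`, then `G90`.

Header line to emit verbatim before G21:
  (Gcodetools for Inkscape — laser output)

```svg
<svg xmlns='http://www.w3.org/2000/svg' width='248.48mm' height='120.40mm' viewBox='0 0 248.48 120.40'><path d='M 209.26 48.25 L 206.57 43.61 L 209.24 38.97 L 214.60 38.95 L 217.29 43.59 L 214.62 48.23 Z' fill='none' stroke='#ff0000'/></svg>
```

(Gcodetools for Inkscape — laser output)
G21
G90
G0 X209.26 Y72.15
M3 S206
G01 X206.57 Y76.79 F3718
G01 X209.24 Y81.43
G01 X214.60 Y81.45
G01 X217.29 Y76.81
G01 X214.62 Y72.17
G01 X209.26 Y72.15
M5
G0 X0.00 Y0.00

1 u = 1 mm; y_m = 120.40 − y.

[1] `<path>` regular polygon, #ff0000→engrave S206 F3718: (209.26,72.15) → (206.57,76.79) → (209.24,81.43) → (214.60,81.45) → (217.29,76.81) → (214.62,72.17) → (209.26,72.15) (closed)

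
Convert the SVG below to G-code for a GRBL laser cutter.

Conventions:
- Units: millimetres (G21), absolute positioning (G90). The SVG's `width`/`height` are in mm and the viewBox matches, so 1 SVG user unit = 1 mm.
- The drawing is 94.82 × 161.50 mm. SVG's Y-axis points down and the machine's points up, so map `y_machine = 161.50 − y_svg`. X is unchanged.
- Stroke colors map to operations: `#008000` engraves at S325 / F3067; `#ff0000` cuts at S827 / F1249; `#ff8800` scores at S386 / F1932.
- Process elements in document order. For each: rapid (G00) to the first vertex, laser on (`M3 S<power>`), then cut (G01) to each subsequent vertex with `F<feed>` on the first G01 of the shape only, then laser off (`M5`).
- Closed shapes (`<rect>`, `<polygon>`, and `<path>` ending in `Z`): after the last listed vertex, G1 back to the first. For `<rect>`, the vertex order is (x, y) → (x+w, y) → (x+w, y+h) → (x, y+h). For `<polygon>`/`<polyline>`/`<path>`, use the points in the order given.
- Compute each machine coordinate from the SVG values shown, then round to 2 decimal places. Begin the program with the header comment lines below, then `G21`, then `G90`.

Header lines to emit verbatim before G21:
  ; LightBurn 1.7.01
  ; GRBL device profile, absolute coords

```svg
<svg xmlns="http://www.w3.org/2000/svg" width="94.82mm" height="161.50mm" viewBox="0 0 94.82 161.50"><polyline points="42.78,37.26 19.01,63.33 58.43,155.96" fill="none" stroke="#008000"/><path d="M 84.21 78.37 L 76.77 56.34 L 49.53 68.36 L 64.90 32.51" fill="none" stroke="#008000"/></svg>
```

; LightBurn 1.7.01
; GRBL device profile, absolute coords
G21
G90
G00 X42.78 Y124.24
M3 S325
G01 X19.01 Y98.17 F3067
G01 X58.43 Y5.54
M5
G00 X84.21 Y83.13
M3 S325
G01 X76.77 Y105.16 F3067
G01 X49.53 Y93.14
G01 X64.90 Y128.99
M5

1 u = 1 mm; y_m = 161.50 − y.

[1] `<polyline>` open polyline, #008000→engrave S325 F3067: (42.78,124.24) → (19.01,98.17) → (58.43,5.54)

[2] `<path>` open polyline, #008000→engrave S325 F3067: (84.21,83.13) → (76.77,105.16) → (49.53,93.14) → (64.90,128.99)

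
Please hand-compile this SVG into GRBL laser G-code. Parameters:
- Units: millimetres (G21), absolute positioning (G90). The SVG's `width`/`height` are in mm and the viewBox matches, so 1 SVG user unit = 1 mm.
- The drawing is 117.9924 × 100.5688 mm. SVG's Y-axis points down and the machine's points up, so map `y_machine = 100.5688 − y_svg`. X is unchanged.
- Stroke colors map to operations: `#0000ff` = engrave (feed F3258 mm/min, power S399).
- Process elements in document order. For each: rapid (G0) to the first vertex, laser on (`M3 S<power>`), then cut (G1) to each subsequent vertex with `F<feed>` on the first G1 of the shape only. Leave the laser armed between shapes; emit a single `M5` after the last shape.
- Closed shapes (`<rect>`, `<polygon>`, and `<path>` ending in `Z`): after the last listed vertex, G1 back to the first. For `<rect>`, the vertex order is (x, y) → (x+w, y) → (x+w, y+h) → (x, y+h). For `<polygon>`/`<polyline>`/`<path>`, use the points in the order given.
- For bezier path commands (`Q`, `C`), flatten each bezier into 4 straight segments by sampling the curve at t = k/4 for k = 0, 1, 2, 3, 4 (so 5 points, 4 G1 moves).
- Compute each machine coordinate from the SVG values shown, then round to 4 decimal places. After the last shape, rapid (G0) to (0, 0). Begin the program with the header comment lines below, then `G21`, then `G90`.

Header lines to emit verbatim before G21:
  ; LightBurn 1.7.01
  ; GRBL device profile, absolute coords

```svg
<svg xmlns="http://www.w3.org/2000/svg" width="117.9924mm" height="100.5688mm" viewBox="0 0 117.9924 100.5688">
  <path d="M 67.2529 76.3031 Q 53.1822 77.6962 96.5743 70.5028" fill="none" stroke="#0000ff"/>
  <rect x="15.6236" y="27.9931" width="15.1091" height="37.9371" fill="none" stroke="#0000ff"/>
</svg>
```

Since the viewBox matches the mm dimensions, user units are millimetres directly. The only transform is the Y-flip y_m = 100.5688 − y_svg.

Shape 1 is a quadratic bezier drawn with `<path>`. Its stroke #0000ff means engrave at S399, F3258. After flipping Y the toolpath is (67.2529,24.2657) → (63.8090,24.1058) → (67.5479,25.0192) → (78.4697,27.0060) → (96.5743,30.0660).

Shape 2 is a rectangle drawn with `<rect>`. Its stroke #0000ff means engrave at S399, F3258. After flipping Y the toolpath is (15.6236,72.5757) → (30.7327,72.5757) → (30.7327,34.6386) → (15.6236,34.6386) → (15.6236,72.5757), returning to the start.

; LightBurn 1.7.01
; GRBL device profile, absolute coords
G21
G90
G0 X67.2529 Y24.2657
M3 S399
G1 X63.8090 Y24.1058 F3258
G1 X67.5479 Y25.0192
G1 X78.4697 Y27.0060
G1 X96.5743 Y30.0660
G0 X15.6236 Y72.5757
M3 S399
G1 X30.7327 Y72.5757 F3258
G1 X30.7327 Y34.6386
G1 X15.6236 Y34.6386
G1 X15.6236 Y72.5757
M5
G0 X0.0000 Y0.0000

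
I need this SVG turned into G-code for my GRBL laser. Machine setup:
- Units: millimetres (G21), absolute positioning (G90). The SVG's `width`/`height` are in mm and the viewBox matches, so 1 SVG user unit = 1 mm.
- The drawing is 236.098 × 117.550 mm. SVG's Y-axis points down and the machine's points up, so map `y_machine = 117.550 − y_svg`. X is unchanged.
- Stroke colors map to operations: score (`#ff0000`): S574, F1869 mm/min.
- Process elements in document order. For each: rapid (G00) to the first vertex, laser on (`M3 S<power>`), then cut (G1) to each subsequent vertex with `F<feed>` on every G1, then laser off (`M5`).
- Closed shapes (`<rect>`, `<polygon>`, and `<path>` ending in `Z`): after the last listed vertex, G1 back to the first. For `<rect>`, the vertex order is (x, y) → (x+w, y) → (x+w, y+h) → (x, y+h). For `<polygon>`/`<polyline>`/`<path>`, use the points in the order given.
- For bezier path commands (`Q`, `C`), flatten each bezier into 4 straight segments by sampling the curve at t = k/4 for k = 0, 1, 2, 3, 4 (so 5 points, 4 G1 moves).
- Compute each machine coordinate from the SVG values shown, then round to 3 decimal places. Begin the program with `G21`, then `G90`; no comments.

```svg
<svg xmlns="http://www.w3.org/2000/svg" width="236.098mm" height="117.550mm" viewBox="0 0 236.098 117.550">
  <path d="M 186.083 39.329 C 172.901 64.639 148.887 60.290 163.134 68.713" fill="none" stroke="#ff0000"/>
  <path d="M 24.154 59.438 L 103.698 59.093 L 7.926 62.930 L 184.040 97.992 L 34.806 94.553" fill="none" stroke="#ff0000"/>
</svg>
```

G21
G90
G00 X186.083 Y78.221
M3 S574
G1 X174.933 Y64.137 F1869
G1 X164.323 Y57.196 F1869
G1 X158.856 Y53.422 F1869
G1 X163.134 Y48.837 F1869
M5
G00 X24.154 Y58.112
M3 S574
G1 X103.698 Y58.457 F1869
G1 X7.926 Y54.620 F1869
G1 X184.040 Y19.558 F1869
G1 X34.806 Y22.997 F1869
M5

viewBox `0 0 236.098 117.550` with mm width/height → 1 unit = 1 mm. Flip: y_m = 117.550 − y_svg.

**Shape 1** — `<path>` cubic bezier, stroke `#ff0000` → score (S574, F1869). Control points (SVG): P0=(186.083,39.329), P1=(172.901,64.639), P2=(148.887,60.290), P3=(163.134,68.713); sampled at t=k/4. Machine vertices: (186.083,78.221) → (174.933,64.137) → (164.323,57.196) → (158.856,53.422) → (163.134,48.837). Open path.

**Shape 2** — `<path>` open polyline, stroke `#ff0000` → score (S574, F1869). Machine vertices: (24.154,58.112) → (103.698,58.457) → (7.926,54.620) → (184.040,19.558) → (34.806,22.997). Open path.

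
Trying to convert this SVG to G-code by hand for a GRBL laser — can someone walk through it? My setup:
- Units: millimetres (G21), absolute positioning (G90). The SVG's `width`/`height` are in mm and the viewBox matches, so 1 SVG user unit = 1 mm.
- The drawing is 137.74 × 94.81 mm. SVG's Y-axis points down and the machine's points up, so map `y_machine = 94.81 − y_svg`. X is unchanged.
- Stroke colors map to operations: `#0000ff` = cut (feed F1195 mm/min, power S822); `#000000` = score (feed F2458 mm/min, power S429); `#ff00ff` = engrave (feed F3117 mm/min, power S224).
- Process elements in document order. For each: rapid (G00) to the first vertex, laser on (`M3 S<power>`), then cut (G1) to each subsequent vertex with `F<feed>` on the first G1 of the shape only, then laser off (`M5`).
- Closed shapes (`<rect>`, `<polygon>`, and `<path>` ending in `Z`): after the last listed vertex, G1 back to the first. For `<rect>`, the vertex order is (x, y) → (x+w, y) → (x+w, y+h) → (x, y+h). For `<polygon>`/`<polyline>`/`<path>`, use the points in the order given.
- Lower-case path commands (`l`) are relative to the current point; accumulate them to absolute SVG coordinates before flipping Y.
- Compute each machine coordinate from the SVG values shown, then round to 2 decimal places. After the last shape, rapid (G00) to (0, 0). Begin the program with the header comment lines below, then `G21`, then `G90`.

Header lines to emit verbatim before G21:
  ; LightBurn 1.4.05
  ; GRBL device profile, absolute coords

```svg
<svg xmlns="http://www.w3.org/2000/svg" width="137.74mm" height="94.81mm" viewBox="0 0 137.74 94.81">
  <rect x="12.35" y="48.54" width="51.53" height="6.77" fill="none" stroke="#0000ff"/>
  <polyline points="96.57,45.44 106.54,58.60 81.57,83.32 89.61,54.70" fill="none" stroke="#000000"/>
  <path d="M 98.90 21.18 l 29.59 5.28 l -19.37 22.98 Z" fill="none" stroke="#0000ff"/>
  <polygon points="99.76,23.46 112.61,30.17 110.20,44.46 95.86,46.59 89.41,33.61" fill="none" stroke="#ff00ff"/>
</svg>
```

viewBox `0 0 137.74 94.81` with mm width/height → 1 unit = 1 mm. Flip: y_m = 94.81 − y_svg.

**Shape 1** — `<rect>` rectangle, stroke `#0000ff` → cut (S822, F1195). Machine vertices: (12.35,46.27) → (63.88,46.27) → (63.88,39.50) → (12.35,39.50) → (12.35,46.27). Closed: final G1 returns to the first vertex.

**Shape 2** — `<polyline>` open polyline, stroke `#000000` → score (S429, F2458). Machine vertices: (96.57,49.37) → (106.54,36.21) → (81.57,11.49) → (89.61,40.11). Open path.

**Shape 3** — `<path>` regular polygon, stroke `#0000ff` → cut (S822, F1195). Machine vertices: (98.90,73.63) → (128.49,68.35) → (109.12,45.37) → (98.90,73.63). Closed: final G1 returns to the first vertex.

**Shape 4** — `<polygon>` regular polygon, stroke `#ff00ff` → engrave (S224, F3117). Machine vertices: (99.76,71.35) → (112.61,64.64) → (110.20,50.35) → (95.86,48.22) → (89.41,61.20) → (99.76,71.35). Closed: final G1 returns to the first vertex.

; LightBurn 1.4.05
; GRBL device profile, absolute coords
G21
G90
G00 X12.35 Y46.27
M3 S822
G1 X63.88 Y46.27 F1195
G1 X63.88 Y39.50
G1 X12.35 Y39.50
G1 X12.35 Y46.27
M5
G00 X96.57 Y49.37
M3 S429
G1 X106.54 Y36.21 F2458
G1 X81.57 Y11.49
G1 X89.61 Y40.11
M5
G00 X98.90 Y73.63
M3 S822
G1 X128.49 Y68.35 F1195
G1 X109.12 Y45.37
G1 X98.90 Y73.63
M5
G00 X99.76 Y71.35
M3 S224
G1 X112.61 Y64.64 F3117
G1 X110.20 Y50.35
G1 X95.86 Y48.22
G1 X89.41 Y61.20
G1 X99.76 Y71.35
M5
G00 X0.00 Y0.00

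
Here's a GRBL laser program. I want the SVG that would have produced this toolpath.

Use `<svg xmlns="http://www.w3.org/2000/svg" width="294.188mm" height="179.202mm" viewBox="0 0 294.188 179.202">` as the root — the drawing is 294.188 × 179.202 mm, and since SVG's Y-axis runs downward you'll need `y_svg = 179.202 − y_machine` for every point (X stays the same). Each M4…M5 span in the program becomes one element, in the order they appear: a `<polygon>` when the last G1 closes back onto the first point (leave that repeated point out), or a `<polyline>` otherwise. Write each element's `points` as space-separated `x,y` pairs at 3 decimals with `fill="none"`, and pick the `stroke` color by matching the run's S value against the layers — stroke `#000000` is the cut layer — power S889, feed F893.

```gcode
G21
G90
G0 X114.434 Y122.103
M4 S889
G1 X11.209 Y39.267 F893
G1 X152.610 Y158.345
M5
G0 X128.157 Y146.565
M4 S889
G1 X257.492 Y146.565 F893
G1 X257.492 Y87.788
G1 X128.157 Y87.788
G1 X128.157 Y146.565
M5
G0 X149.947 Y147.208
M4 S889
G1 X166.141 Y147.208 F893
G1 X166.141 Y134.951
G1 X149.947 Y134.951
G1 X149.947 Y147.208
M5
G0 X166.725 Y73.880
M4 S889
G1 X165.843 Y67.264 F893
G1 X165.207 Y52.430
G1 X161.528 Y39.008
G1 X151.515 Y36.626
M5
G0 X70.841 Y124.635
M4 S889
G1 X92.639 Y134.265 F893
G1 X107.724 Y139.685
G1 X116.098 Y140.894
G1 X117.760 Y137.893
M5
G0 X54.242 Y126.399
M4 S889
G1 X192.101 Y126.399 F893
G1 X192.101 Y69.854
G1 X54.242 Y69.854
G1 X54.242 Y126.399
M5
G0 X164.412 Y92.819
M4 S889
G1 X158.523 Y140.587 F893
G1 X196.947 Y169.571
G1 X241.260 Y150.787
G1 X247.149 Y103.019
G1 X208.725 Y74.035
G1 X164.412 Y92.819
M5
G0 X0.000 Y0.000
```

<svg xmlns="http://www.w3.org/2000/svg" width="294.188mm" height="179.202mm" viewBox="0 0 294.188 179.202">
  <polyline points="114.434,57.099 11.209,139.935 152.610,20.857" fill="none" stroke="#000000"/>
  <polygon points="128.157,32.637 257.492,32.637 257.492,91.414 128.157,91.414" fill="none" stroke="#000000"/>
  <polygon points="149.947,31.994 166.141,31.994 166.141,44.251 149.947,44.251" fill="none" stroke="#000000"/>
  <polyline points="166.725,105.322 165.843,111.938 165.207,126.772 161.528,140.194 151.515,142.576" fill="none" stroke="#000000"/>
  <polyline points="70.841,54.567 92.639,44.937 107.724,39.517 116.098,38.308 117.760,41.309" fill="none" stroke="#000000"/>
  <polygon points="54.242,52.803 192.101,52.803 192.101,109.348 54.242,109.348" fill="none" stroke="#000000"/>
  <polygon points="164.412,86.383 158.523,38.615 196.947,9.631 241.260,28.415 247.149,76.183 208.725,105.167" fill="none" stroke="#000000"/>
</svg>

Each laser-on run becomes one SVG element. Flip Y back into SVG space with y_svg = 179.202 − y_machine. Every run uses S889, so all elements get stroke `#000000` (cut).

Run 1: The run is open, so emit a `<polyline>` with points (Y-flipped): 114.434,57.099 11.209,139.935 152.610,20.857.

Run 2: The run returns to its start, so emit a `<polygon>` with points (Y-flipped): 128.157,32.637 257.492,32.637 257.492,91.414 128.157,91.414.

Run 3: The run returns to its start, so emit a `<polygon>` with points (Y-flipped): 149.947,31.994 166.141,31.994 166.141,44.251 149.947,44.251.

Run 4: The run is open, so emit a `<polyline>` with points (Y-flipped): 166.725,105.322 165.843,111.938 165.207,126.772 161.528,140.194 151.515,142.576.

Run 5: The run is open, so emit a `<polyline>` with points (Y-flipped): 70.841,54.567 92.639,44.937 107.724,39.517 116.098,38.308 117.760,41.309.

Run 6: The run returns to its start, so emit a `<polygon>` with points (Y-flipped): 54.242,52.803 192.101,52.803 192.101,109.348 54.242,109.348.

Run 7: The run returns to its start, so emit a `<polygon>` with points (Y-flipped): 164.412,86.383 158.523,38.615 196.947,9.631 241.260,28.415 247.149,76.183 208.725,105.167.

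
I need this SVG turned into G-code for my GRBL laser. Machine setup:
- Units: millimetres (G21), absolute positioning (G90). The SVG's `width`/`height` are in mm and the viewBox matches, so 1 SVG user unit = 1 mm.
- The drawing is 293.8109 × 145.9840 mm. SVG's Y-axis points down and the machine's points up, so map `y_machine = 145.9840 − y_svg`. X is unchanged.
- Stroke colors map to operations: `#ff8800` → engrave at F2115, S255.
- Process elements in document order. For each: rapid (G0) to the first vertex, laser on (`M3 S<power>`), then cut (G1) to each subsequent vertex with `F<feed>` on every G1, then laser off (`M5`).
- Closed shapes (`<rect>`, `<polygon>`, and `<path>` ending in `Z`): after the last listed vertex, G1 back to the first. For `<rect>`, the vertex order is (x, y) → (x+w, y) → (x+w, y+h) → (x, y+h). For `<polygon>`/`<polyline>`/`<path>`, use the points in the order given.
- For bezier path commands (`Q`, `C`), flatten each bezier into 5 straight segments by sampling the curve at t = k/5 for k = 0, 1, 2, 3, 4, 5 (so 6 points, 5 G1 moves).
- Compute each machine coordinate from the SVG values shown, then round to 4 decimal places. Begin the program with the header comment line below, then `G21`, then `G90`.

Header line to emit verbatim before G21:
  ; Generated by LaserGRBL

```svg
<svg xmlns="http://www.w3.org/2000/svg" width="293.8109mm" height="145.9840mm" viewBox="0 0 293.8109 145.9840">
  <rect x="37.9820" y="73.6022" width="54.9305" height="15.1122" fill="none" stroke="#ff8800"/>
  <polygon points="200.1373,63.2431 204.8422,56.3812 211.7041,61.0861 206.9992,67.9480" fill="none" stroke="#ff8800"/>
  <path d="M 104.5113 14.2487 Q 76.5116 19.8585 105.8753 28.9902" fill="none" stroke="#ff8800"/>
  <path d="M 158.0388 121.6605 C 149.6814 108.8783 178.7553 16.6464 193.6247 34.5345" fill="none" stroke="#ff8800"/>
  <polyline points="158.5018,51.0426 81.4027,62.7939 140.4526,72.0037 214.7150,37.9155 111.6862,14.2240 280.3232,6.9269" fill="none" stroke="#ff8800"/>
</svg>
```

; Generated by LaserGRBL
G21
G90
G0 X37.9820 Y72.3818
M3 S255
G1 X92.9125 Y72.3818 F2115
G1 X92.9125 Y57.2696 F2115
G1 X37.9820 Y57.2696 F2115
G1 X37.9820 Y72.3818 F2115
M5
G0 X200.1373 Y82.7409
M3 S255
G1 X204.8422 Y89.6028 F2115
G1 X211.7041 Y84.8979 F2115
G1 X206.9992 Y78.0360 F2115
G1 X200.1373 Y82.7409 F2115
M5
G0 X104.5113 Y131.7353
M3 S255
G1 X95.6060 Y129.3505 F2115
G1 X91.2897 Y126.6840 F2115
G1 X91.5625 Y123.7357 F2115
G1 X96.4244 Y120.5056 F2115
G1 X105.8753 Y116.9938 F2115
M5
G0 X158.0388 Y24.3235
M3 S255
G1 X157.1030 Y40.0102 F2115
G1 X162.6723 Y65.6655 F2115
G1 X172.2680 Y92.1901 F2115
G1 X183.4116 Y110.4845 F2115
G1 X193.6247 Y111.4495 F2115
M5
G0 X158.5018 Y94.9414
M3 S255
G1 X81.4027 Y83.1901 F2115
G1 X140.4526 Y73.9803 F2115
G1 X214.7150 Y108.0685 F2115
G1 X111.6862 Y131.7600 F2115
G1 X280.3232 Y139.0571 F2115
M5

1 u = 1 mm; y_m = 145.9840 − y.

[1] `<rect>` rectangle, #ff8800→engrave S255 F2115: (37.9820,72.3818) → (92.9125,72.3818) → (92.9125,57.2696) → (37.9820,57.2696) → (37.9820,72.3818) (closed)

[2] `<polygon>` regular polygon, #ff8800→engrave S255 F2115: (200.1373,82.7409) → (204.8422,89.6028) → (211.7041,84.8979) → (206.9992,78.0360) → (200.1373,82.7409) (closed)

[3] `<path>` quadratic bezier, #ff8800→engrave S255 F2115: (104.5113,131.7353) → (95.6060,129.3505) → (91.2897,126.6840) → (91.5625,123.7357) → (96.4244,120.5056) → (105.8753,116.9938)

[4] `<path>` cubic bezier, #ff8800→engrave S255 F2115: (158.0388,24.3235) → (157.1030,40.0102) → (162.6723,65.6655) → (172.2680,92.1901) → (183.4116,110.4845) → (193.6247,111.4495)

[5] `<polyline>` open polyline, #ff8800→engrave S255 F2115: (158.5018,94.9414) → (81.4027,83.1901) → (140.4526,73.9803) → (214.7150,108.0685) → (111.6862,131.7600) → (280.3232,139.0571)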